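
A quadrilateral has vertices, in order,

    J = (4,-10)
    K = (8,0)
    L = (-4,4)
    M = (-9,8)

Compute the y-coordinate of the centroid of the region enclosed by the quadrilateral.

-370/261

Apply the shoelace (surveyor's) formula. First the cross-terms c_i = x_i·y_{i+1} − x_{i+1}·y_i:
  80, 32, 4, 58  ⇒  2A = 174, A = 87.
Then Σ (y_i + y_{i+1})·c_i = -740, so ȳ = -740 / (6·87) = -370/261.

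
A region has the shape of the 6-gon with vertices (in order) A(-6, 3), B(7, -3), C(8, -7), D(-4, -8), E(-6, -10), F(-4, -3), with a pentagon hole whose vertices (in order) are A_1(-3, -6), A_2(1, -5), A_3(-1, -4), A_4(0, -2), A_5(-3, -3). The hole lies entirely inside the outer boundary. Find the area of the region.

Outer boundary:
Σ = (-3) + (-25) + (-92) + (-8) + (-22) + (-30) = -180
Area = |Σ|/2 = 90.
Hole:
Cross-terms: 21, -9, 2, -6, 9  ⇒  Σ = 17
Area = |Σ|/2 = 8.5.
Net area = 90 − 8.5 = 81.5.

81.5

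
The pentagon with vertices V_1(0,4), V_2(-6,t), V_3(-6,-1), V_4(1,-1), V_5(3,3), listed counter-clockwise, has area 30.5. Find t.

The doubled signed area Σ (x_i y_{i+1} − x_{i+1} y_i) is linear in t.
With t=0 it equals 55; the coefficient of t is 6 (from the two edges through V_2).
So 6·t + 55 = 2·30.5 = 61 ⇒ t = 1.

1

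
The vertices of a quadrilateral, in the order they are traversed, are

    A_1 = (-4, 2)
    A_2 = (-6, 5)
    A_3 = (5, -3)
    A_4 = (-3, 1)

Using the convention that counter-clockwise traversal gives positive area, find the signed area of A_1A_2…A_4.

Σ = (-8) + (-7) + (-4) + (-2) = -21
Signed area = Σ/2 = -10.5 (negative ⇒ clockwise traversal).

-10.5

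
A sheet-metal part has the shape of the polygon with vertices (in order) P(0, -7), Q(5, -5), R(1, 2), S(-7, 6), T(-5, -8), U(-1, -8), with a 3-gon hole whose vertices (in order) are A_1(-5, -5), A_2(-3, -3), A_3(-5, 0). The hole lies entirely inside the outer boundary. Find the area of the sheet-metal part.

92.5

Outer boundary:
Σ = (35) + (15) + (20) + (86) + (32) + (7) = 195
Area = |Σ|/2 = 97.5.
Hole:
Apply the shoelace formula: 2A = Σ (x_i·y_{i+1} − x_{i+1}·y_i), indices taken mod 3.
Σ = (0) + (-15) + (25) = 10
Area = |Σ|/2 = 5.
Net area = 97.5 − 5 = 92.5.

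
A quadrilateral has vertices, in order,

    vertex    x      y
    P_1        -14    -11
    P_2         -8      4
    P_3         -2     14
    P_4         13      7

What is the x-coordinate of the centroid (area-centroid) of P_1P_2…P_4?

-233/163

Apply Gauss's area formula. First the cross-terms c_i = x_i·y_{i+1} − x_{i+1}·y_i:
  -144, -104, -196, -45  ⇒  2A = -489, A = -244.5.
Then Σ (x_i + x_{i+1})·c_i = 2097, so x̄ = 2097 / (6·(-244.5)) = -233/163.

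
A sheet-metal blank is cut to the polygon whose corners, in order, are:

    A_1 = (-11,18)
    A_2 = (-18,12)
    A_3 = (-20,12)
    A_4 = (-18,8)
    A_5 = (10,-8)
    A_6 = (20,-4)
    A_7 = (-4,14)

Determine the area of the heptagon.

Apply the shoelace (surveyor's) formula: 2A = Σ (x_i·y_{i+1} − x_{i+1}·y_i), indices taken mod 7.
A_1→A_2: (-11)(12) − (-18)(18) = 192
A_2→A_3: (-18)(12) − (-20)(12) = 24
A_3→A_4: (-20)(8) − (-18)(12) = 56
A_4→A_5: (-18)(-8) − (10)(8) = 64
A_5→A_6: (10)(-4) − (20)(-8) = 120
A_6→A_7: (20)(14) − (-4)(-4) = 264
A_7→A_1: (-4)(18) − (-11)(14) = 82
Σ = 802
Area = |Σ|/2 = 401.

401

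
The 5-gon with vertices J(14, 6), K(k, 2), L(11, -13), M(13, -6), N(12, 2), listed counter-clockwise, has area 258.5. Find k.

-14

Write out the shoelace sum; only the two edges meeting at K involve k:
2·Area = [(14·2 − k·6) + (k·(-13) − 11·2)] + 245
       = -19·k + 251 = 517
⇒ k = -14.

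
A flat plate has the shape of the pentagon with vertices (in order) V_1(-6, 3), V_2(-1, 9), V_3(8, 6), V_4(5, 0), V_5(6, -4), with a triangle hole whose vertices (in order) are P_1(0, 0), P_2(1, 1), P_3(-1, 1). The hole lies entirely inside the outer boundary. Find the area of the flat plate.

Outer boundary:
V_1→V_2: (-6)(9) − (-1)(3) = -51
V_2→V_3: (-1)(6) − (8)(9) = -78
V_3→V_4: (8)(0) − (5)(6) = -30
V_4→V_5: (5)(-4) − (6)(0) = -20
V_5→V_1: (6)(3) − (-6)(-4) = -6
Σ = -185
Area = |Σ|/2 = 92.5.
Hole:
Apply Gauss's area formula: 2A = Σ (x_i·y_{i+1} − x_{i+1}·y_i), indices taken mod 3.
Σ = (0) + (2) + (0) = 2
Area = |Σ|/2 = 1.
Net area = 92.5 − 1 = 91.5.

91.5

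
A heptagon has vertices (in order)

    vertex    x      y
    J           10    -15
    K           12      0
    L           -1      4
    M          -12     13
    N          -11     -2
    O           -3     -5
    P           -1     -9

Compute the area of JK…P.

303

Apply the surveyor's formula: 2A = Σ (x_i·y_{i+1} − x_{i+1}·y_i), indices taken mod 7.
Σ = (180) + (48) + (35) + (167) + (49) + (22) + (105) = 606
Area = |Σ|/2 = 303.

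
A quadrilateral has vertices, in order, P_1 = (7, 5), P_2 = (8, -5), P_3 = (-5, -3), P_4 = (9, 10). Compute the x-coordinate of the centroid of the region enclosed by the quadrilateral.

147/43

Apply the surveyor's formula. First the cross-terms c_i = x_i·y_{i+1} − x_{i+1}·y_i:
  -75, -49, -23, -25  ⇒  2A = -172, A = -86.
Then Σ (x_i + x_{i+1})·c_i = -1764, so x̄ = -1764 / (6·(-86)) = 147/43.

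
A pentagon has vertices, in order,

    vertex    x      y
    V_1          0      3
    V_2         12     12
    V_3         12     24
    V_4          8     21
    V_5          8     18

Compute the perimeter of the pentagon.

|V_1V_2| = √((12)² + (9)²) = √225 = 15
|V_2V_3| = √((0)² + (12)²) = √144 = 12
|V_3V_4| = √((-4)² + (-3)²) = √25 = 5
|V_4V_5| = √((0)² + (-3)²) = √9 = 3
|V_5V_1| = √((-8)² + (-15)²) = √289 = 17
Perimeter = 15 + 12 + 5 + 3 + 17 = 52.

52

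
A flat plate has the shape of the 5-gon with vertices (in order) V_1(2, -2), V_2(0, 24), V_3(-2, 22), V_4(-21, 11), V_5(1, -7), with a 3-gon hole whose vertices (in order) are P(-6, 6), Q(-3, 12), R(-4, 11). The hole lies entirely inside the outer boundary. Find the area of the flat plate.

Outer boundary:
Apply the surveyor's formula: 2A = Σ (x_i·y_{i+1} − x_{i+1}·y_i), indices taken mod 5.
Σ = (48) + (48) + (440) + (136) + (12) = 684
Area = |Σ|/2 = 342.
Hole:
Apply Gauss's area formula: 2A = Σ (x_i·y_{i+1} − x_{i+1}·y_i), indices taken mod 3.
Σ = (-54) + (15) + (42) = 3
Area = |Σ|/2 = 1.5.
Net area = 342 − 1.5 = 340.5.

340.5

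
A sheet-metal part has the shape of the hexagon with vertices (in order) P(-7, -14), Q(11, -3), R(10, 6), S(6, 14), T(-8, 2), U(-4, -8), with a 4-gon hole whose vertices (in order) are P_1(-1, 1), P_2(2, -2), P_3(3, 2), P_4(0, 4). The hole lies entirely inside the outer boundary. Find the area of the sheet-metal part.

272.5

Outer boundary:
Apply the shoelace formula: 2A = Σ (x_i·y_{i+1} − x_{i+1}·y_i), indices taken mod 6.
P→Q: (-7)(-3) − (11)(-14) = 175
Q→R: (11)(6) − (10)(-3) = 96
R→S: (10)(14) − (6)(6) = 104
S→T: (6)(2) − (-8)(14) = 124
T→U: (-8)(-8) − (-4)(2) = 72
U→P: (-4)(-14) − (-7)(-8) = 0
Σ = 571
Area = |Σ|/2 = 285.5.
Hole:
P_1→P_2: (-1)(-2) − (2)(1) = 0
P_2→P_3: (2)(2) − (3)(-2) = 10
P_3→P_4: (3)(4) − (0)(2) = 12
P_4→P_1: (0)(1) − (-1)(4) = 4
Σ = 26
Area = |Σ|/2 = 13.
Net area = 285.5 − 13 = 272.5.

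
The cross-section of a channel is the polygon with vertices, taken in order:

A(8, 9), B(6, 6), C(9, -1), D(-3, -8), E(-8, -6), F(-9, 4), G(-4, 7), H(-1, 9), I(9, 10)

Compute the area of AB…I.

219.5

Σ = (-6) + (-60) + (-75) + (-46) + (-86) + (-47) + (-29) + (-91) + (1) = -439
Area = |Σ|/2 = 219.5.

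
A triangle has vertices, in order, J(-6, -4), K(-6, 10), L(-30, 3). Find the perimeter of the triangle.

|JK| = √((0)² + (14)²) = √196 = 14
|KL| = √((-24)² + (-7)²) = √625 = 25
|LJ| = √((24)² + (-7)²) = √625 = 25
Perimeter = 14 + 25 + 25 = 64.

64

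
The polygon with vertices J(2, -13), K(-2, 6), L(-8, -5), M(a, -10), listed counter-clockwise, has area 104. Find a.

-8

The doubled signed area Σ (x_i y_{i+1} − x_{i+1} y_i) is linear in a.
With a=0 it equals 144; the coefficient of a is -8 (from the two edges through M).
So -8·a + 144 = 2·104 = 208 ⇒ a = -8.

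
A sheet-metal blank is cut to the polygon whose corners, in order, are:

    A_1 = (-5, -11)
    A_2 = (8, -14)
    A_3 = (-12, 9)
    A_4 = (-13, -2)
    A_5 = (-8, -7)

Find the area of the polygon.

165.5

Apply the shoelace (surveyor's) formula: 2A = Σ (x_i·y_{i+1} − x_{i+1}·y_i), indices taken mod 5.
A_1→A_2: (-5)(-14) − (8)(-11) = 158
A_2→A_3: (8)(9) − (-12)(-14) = -96
A_3→A_4: (-12)(-2) − (-13)(9) = 141
A_4→A_5: (-13)(-7) − (-8)(-2) = 75
A_5→A_1: (-8)(-11) − (-5)(-7) = 53
Σ = 331
Area = |Σ|/2 = 165.5.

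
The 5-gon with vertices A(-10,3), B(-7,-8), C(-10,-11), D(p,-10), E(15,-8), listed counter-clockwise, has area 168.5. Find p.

8

Write out the shoelace sum; only the two edges meeting at D involve p:
2·Area = [((-10)·(-10) − p·(-11)) + (p·(-8) − 15·(-10))] + 63
       = 3·p + 313 = 337
⇒ p = 8.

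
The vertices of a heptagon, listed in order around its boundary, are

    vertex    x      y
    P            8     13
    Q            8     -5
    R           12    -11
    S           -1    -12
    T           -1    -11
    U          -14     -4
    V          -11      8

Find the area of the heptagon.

Apply the shoelace (surveyor's) formula: 2A = Σ (x_i·y_{i+1} − x_{i+1}·y_i), indices taken mod 7.
Cross-terms: -144, -28, -155, -1, -150, -156, -207  ⇒  Σ = -841
Area = |Σ|/2 = 420.5.

420.5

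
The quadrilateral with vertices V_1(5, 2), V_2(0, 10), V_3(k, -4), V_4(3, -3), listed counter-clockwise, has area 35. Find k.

1

The doubled signed area Σ (x_i y_{i+1} − x_{i+1} y_i) is linear in k.
With k=0 it equals 83; the coefficient of k is -13 (from the two edges through V_3).
So -13·k + 83 = 2·35 = 70 ⇒ k = 1.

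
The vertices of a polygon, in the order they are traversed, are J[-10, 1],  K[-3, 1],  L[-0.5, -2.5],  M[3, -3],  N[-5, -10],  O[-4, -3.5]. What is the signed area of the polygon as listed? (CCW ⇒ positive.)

J→K: (-10)(1) − (-3)(1) = -7
K→L: (-3)(-2.5) − (-0.5)(1) = 8
L→M: (-0.5)(-3) − (3)(-2.5) = 9
M→N: (3)(-10) − (-5)(-3) = -45
N→O: (-5)(-3.5) − (-4)(-10) = -22.5
O→J: (-4)(1) − (-10)(-3.5) = -39
Σ = -96.5
Signed area = Σ/2 = -48.25 (negative ⇒ clockwise traversal).

-48.25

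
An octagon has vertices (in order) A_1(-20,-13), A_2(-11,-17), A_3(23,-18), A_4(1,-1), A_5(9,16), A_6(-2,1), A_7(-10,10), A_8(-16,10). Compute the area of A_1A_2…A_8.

Apply the surveyor's formula: 2A = Σ (x_i·y_{i+1} − x_{i+1}·y_i), indices taken mod 8.
Σ = (197) + (589) + (-5) + (25) + (41) + (-10) + (60) + (408) = 1305
Area = |Σ|/2 = 652.5.

652.5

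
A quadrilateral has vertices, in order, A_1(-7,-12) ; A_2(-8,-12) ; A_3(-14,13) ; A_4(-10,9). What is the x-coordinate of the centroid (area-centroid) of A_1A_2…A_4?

-2957/291

Apply the shoelace formula. First the cross-terms c_i = x_i·y_{i+1} − x_{i+1}·y_i:
  -12, -272, 4, 183  ⇒  2A = -97, A = -48.5.
Then Σ (x_i + x_{i+1})·c_i = 2957, so x̄ = 2957 / (6·(-48.5)) = -2957/291.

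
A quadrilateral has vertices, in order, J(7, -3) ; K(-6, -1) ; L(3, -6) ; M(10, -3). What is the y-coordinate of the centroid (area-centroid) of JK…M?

Apply the surveyor's formula. First the cross-terms c_i = x_i·y_{i+1} − x_{i+1}·y_i:
  -25, 39, 51, -9  ⇒  2A = 56, A = 28.
Then Σ (y_i + y_{i+1})·c_i = -578, so ȳ = -578 / (6·28) = -289/84.

-289/84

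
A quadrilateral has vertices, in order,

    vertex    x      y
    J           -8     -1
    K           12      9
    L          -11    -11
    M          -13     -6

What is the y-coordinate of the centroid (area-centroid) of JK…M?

-76/41

Apply Gauss's area formula. First the cross-terms c_i = x_i·y_{i+1} − x_{i+1}·y_i:
  -60, -33, -77, -35  ⇒  2A = -205, A = -102.5.
Then Σ (y_i + y_{i+1})·c_i = 1140, so ȳ = 1140 / (6·(-102.5)) = -76/41.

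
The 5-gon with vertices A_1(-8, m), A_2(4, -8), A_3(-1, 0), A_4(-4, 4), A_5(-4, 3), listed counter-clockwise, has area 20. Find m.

5

The doubled signed area Σ (x_i y_{i+1} − x_{i+1} y_i) is linear in m.
With m=0 it equals 80; the coefficient of m is -8 (from the two edges through A_1).
So -8·m + 80 = 2·20 = 40 ⇒ m = 5.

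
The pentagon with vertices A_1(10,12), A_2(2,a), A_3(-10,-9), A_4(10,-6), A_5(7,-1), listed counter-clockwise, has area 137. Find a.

The doubled signed area Σ (x_i y_{i+1} − x_{i+1} y_i) is linear in a.
With a=0 it equals 234; the coefficient of a is 20 (from the two edges through A_2).
So 20·a + 234 = 2·137 = 274 ⇒ a = 2.

2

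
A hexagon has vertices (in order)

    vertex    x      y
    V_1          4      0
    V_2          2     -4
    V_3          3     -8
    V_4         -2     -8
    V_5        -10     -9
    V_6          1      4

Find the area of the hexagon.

Apply the shoelace (surveyor's) formula: 2A = Σ (x_i·y_{i+1} − x_{i+1}·y_i), indices taken mod 6.
Σ = (-16) + (-4) + (-40) + (-62) + (-31) + (-16) = -169
Area = |Σ|/2 = 84.5.

84.5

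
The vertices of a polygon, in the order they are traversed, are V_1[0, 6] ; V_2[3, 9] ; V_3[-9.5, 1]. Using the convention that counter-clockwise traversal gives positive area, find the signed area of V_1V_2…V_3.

Σ = (-18) + (88.5) + (-57) = 13.5
Signed area = Σ/2 = 6.75 (positive ⇒ counter-clockwise traversal).

6.75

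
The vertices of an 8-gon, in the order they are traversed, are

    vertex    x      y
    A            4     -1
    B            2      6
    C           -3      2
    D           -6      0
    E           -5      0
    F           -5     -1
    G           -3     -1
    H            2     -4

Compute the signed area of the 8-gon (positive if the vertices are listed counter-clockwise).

47.5

Apply Gauss's area formula: 2A = Σ (x_i·y_{i+1} − x_{i+1}·y_i), indices taken mod 8.
Cross-terms: 26, 22, 12, 0, 5, 2, 14, 14  ⇒  Σ = 95
Signed area = Σ/2 = 47.5 (positive ⇒ counter-clockwise traversal).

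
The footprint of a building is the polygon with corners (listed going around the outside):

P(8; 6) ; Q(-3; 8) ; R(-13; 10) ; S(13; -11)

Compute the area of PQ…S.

Σ = (82) + (74) + (13) + (166) = 335
Area = |Σ|/2 = 167.5.

167.5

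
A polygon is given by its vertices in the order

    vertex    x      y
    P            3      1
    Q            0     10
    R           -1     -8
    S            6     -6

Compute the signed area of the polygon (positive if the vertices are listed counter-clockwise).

Σ = (30) + (10) + (54) + (24) = 118
Signed area = Σ/2 = 59 (positive ⇒ counter-clockwise traversal).

59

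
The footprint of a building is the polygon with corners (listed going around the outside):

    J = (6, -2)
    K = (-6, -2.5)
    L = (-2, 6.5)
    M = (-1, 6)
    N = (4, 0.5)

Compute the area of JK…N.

56

Apply the surveyor's formula: 2A = Σ (x_i·y_{i+1} − x_{i+1}·y_i), indices taken mod 5.
J→K: (6)(-2.5) − (-6)(-2) = -27
K→L: (-6)(6.5) − (-2)(-2.5) = -44
L→M: (-2)(6) − (-1)(6.5) = -5.5
M→N: (-1)(0.5) − (4)(6) = -24.5
N→J: (4)(-2) − (6)(0.5) = -11
Σ = -112
Area = |Σ|/2 = 56.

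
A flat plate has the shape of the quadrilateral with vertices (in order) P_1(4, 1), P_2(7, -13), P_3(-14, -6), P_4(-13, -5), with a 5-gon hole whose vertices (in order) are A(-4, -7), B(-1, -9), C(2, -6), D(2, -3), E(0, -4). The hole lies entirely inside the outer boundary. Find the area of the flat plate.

124.5

Outer boundary:
Apply the shoelace (surveyor's) formula: 2A = Σ (x_i·y_{i+1} − x_{i+1}·y_i), indices taken mod 4.
Σ = (-59) + (-224) + (-8) + (7) = -284
Area = |Σ|/2 = 142.
Hole:
Apply the shoelace formula: 2A = Σ (x_i·y_{i+1} − x_{i+1}·y_i), indices taken mod 5.
Cross-terms: 29, 24, 6, -8, -16  ⇒  Σ = 35
Area = |Σ|/2 = 17.5.
Net area = 142 − 17.5 = 124.5.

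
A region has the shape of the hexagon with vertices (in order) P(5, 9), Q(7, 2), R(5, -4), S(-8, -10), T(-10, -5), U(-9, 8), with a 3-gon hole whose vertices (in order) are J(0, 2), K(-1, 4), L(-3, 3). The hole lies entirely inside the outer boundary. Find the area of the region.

Outer boundary:
Apply the shoelace formula: 2A = Σ (x_i·y_{i+1} − x_{i+1}·y_i), indices taken mod 6.
Σ = (-53) + (-38) + (-82) + (-60) + (-125) + (-121) = -479
Area = |Σ|/2 = 239.5.
Hole:
Cross-terms: 2, 9, -6  ⇒  Σ = 5
Area = |Σ|/2 = 2.5.
Net area = 239.5 − 2.5 = 237.

237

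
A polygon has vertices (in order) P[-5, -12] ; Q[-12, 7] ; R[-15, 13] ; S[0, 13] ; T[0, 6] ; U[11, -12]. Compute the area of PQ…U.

341.5

Apply the surveyor's formula: 2A = Σ (x_i·y_{i+1} − x_{i+1}·y_i), indices taken mod 6.
Σ = (-179) + (-51) + (-195) + (0) + (-66) + (-192) = -683
Area = |Σ|/2 = 341.5.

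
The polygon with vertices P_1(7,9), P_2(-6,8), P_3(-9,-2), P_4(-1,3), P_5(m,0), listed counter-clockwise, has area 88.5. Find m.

2

Write out the shoelace sum; only the two edges meeting at P_5 involve m:
2·Area = [((-1)·0 − m·3) + (m·9 − 7·0)] + 165
       = 6·m + 165 = 177
⇒ m = 2.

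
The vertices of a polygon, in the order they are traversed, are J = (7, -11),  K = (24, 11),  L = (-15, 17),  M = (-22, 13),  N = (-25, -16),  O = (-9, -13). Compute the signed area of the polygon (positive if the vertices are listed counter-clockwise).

1070.5

Σ = (341) + (573) + (179) + (677) + (181) + (190) = 2141
Signed area = Σ/2 = 1070.5 (positive ⇒ counter-clockwise traversal).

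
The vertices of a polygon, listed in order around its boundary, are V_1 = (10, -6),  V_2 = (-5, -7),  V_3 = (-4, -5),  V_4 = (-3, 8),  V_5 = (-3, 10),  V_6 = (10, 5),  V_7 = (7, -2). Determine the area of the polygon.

Apply Gauss's area formula: 2A = Σ (x_i·y_{i+1} − x_{i+1}·y_i), indices taken mod 7.
Σ = (-100) + (-3) + (-47) + (-6) + (-115) + (-55) + (-22) = -348
Area = |Σ|/2 = 174.

174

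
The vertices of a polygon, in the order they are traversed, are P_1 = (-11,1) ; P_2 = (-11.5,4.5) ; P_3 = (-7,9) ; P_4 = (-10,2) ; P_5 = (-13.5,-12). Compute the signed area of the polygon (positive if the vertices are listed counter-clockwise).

-16.25

Apply Gauss's area formula: 2A = Σ (x_i·y_{i+1} − x_{i+1}·y_i), indices taken mod 5.
Cross-terms: -38, -72, 76, 147, -145.5  ⇒  Σ = -32.5
Signed area = Σ/2 = -16.25 (negative ⇒ clockwise traversal).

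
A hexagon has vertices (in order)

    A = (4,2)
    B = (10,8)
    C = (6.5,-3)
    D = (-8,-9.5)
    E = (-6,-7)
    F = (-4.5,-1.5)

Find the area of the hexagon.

Apply the shoelace (surveyor's) formula: 2A = Σ (x_i·y_{i+1} − x_{i+1}·y_i), indices taken mod 6.
A→B: (4)(8) − (10)(2) = 12
B→C: (10)(-3) − (6.5)(8) = -82
C→D: (6.5)(-9.5) − (-8)(-3) = -85.75
D→E: (-8)(-7) − (-6)(-9.5) = -1
E→F: (-6)(-1.5) − (-4.5)(-7) = -22.5
F→A: (-4.5)(2) − (4)(-1.5) = -3
Σ = -182.25
Area = |Σ|/2 = 91.125.

91.125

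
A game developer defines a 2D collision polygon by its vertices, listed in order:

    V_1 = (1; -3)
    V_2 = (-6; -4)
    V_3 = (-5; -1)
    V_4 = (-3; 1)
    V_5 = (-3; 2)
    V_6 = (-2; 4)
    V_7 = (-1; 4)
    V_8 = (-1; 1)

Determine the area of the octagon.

Apply the surveyor's formula: 2A = Σ (x_i·y_{i+1} − x_{i+1}·y_i), indices taken mod 8.
Σ = (-22) + (-14) + (-8) + (-3) + (-8) + (-4) + (3) + (2) = -54
Area = |Σ|/2 = 27.

27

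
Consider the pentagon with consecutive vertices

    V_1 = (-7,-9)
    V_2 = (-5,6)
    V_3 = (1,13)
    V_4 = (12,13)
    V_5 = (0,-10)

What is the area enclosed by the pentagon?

245.5

V_1→V_2: (-7)(6) − (-5)(-9) = -87
V_2→V_3: (-5)(13) − (1)(6) = -71
V_3→V_4: (1)(13) − (12)(13) = -143
V_4→V_5: (12)(-10) − (0)(13) = -120
V_5→V_1: (0)(-9) − (-7)(-10) = -70
Σ = -491
Area = |Σ|/2 = 245.5.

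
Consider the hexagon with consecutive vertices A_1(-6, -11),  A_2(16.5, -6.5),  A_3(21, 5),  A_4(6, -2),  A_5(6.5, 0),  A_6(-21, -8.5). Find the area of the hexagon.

252.625

Apply the shoelace formula: 2A = Σ (x_i·y_{i+1} − x_{i+1}·y_i), indices taken mod 6.
A_1→A_2: (-6)(-6.5) − (16.5)(-11) = 220.5
A_2→A_3: (16.5)(5) − (21)(-6.5) = 219
A_3→A_4: (21)(-2) − (6)(5) = -72
A_4→A_5: (6)(0) − (6.5)(-2) = 13
A_5→A_6: (6.5)(-8.5) − (-21)(0) = -55.25
A_6→A_1: (-21)(-11) − (-6)(-8.5) = 180
Σ = 505.25
Area = |Σ|/2 = 252.625.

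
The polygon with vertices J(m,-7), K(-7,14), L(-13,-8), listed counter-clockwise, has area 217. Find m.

7

Write out the shoelace sum; only the two edges meeting at J involve m:
2·Area = [((-13)·(-7) − m·(-8)) + (m·14 − (-7)·(-7))] + 238
       = 22·m + 280 = 434
⇒ m = 7.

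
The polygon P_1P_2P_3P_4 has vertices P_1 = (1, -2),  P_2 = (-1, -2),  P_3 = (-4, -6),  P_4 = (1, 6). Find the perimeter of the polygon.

28

|P_1P_2| = √((-2)² + (0)²) = √4 = 2
|P_2P_3| = √((-3)² + (-4)²) = √25 = 5
|P_3P_4| = √((5)² + (12)²) = √169 = 13
|P_4P_1| = √((0)² + (-8)²) = √64 = 8
Perimeter = 2 + 5 + 13 + 8 = 28.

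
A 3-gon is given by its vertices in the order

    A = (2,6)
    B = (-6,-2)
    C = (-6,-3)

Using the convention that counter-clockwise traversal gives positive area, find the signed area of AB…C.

4

Σ = (32) + (6) + (-30) = 8
Signed area = Σ/2 = 4 (positive ⇒ counter-clockwise traversal).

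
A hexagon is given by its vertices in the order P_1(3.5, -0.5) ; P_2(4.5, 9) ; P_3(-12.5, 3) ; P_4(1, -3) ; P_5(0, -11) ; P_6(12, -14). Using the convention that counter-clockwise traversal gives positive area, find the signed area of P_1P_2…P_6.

179.125

P_1→P_2: (3.5)(9) − (4.5)(-0.5) = 33.75
P_2→P_3: (4.5)(3) − (-12.5)(9) = 126
P_3→P_4: (-12.5)(-3) − (1)(3) = 34.5
P_4→P_5: (1)(-11) − (0)(-3) = -11
P_5→P_6: (0)(-14) − (12)(-11) = 132
P_6→P_1: (12)(-0.5) − (3.5)(-14) = 43
Σ = 358.25
Signed area = Σ/2 = 179.125 (positive ⇒ counter-clockwise traversal).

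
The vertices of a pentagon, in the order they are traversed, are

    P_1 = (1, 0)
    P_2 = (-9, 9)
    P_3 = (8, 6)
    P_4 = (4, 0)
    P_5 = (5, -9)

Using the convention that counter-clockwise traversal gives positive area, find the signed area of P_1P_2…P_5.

Σ = (9) + (-126) + (-24) + (-36) + (9) = -168
Signed area = Σ/2 = -84 (negative ⇒ clockwise traversal).

-84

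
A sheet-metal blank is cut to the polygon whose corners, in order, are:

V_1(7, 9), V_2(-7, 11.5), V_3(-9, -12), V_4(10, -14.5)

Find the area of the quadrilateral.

Σ = (143.5) + (187.5) + (250.5) + (191.5) = 773
Area = |Σ|/2 = 386.5.

386.5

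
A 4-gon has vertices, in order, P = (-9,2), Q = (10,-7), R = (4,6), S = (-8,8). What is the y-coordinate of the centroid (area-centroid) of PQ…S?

153/89

Apply the shoelace (surveyor's) formula. First the cross-terms c_i = x_i·y_{i+1} − x_{i+1}·y_i:
  43, 88, 80, 56  ⇒  2A = 267, A = 133.5.
Then Σ (y_i + y_{i+1})·c_i = 1377, so ȳ = 1377 / (6·133.5) = 153/89.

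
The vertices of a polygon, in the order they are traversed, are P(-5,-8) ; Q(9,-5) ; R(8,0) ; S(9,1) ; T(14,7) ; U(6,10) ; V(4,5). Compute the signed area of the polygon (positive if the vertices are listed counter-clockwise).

137.5

Σ = (97) + (40) + (8) + (49) + (98) + (-10) + (-7) = 275
Signed area = Σ/2 = 137.5 (positive ⇒ counter-clockwise traversal).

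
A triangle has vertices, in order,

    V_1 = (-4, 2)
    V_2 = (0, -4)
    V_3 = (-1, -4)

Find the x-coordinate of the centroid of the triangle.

Apply the shoelace formula. First the cross-terms c_i = x_i·y_{i+1} − x_{i+1}·y_i:
  16, -4, -18  ⇒  2A = -6, A = -3.
Then Σ (x_i + x_{i+1})·c_i = 30, so x̄ = 30 / (6·(-3)) = -5/3.

-5/3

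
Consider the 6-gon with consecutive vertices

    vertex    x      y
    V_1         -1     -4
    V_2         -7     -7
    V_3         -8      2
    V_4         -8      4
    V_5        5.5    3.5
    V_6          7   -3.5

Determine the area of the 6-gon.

V_1→V_2: (-1)(-7) − (-7)(-4) = -21
V_2→V_3: (-7)(2) − (-8)(-7) = -70
V_3→V_4: (-8)(4) − (-8)(2) = -16
V_4→V_5: (-8)(3.5) − (5.5)(4) = -50
V_5→V_6: (5.5)(-3.5) − (7)(3.5) = -43.75
V_6→V_1: (7)(-4) − (-1)(-3.5) = -31.5
Σ = -232.25
Area = |Σ|/2 = 116.125.

116.125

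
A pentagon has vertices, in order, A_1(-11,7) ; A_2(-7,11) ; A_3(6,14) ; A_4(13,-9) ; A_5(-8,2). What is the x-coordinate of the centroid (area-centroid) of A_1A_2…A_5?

326/207

Apply the shoelace (surveyor's) formula. First the cross-terms c_i = x_i·y_{i+1} − x_{i+1}·y_i:
  -72, -164, -236, -46, -34  ⇒  2A = -552, A = -276.
Then Σ (x_i + x_{i+1})·c_i = -2608, so x̄ = -2608 / (6·(-276)) = 326/207.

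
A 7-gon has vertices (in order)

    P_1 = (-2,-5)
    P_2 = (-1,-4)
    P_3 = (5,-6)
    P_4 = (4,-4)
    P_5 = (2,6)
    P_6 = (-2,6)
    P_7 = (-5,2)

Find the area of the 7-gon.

Apply the shoelace (surveyor's) formula: 2A = Σ (x_i·y_{i+1} − x_{i+1}·y_i), indices taken mod 7.
Cross-terms: 3, 26, 4, 32, 24, 26, 29  ⇒  Σ = 144
Area = |Σ|/2 = 72.

72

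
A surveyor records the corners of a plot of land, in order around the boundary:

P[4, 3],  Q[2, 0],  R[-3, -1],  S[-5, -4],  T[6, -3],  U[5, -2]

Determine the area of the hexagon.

Cross-terms: -6, -2, 7, 39, 3, 23  ⇒  Σ = 64
Area = |Σ|/2 = 32.

32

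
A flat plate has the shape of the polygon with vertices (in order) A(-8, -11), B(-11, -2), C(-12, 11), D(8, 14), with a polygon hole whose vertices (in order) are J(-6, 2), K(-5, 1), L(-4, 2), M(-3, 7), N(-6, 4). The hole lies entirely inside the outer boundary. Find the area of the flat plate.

232

Outer boundary:
Apply Gauss's area formula: 2A = Σ (x_i·y_{i+1} − x_{i+1}·y_i), indices taken mod 4.
A→B: (-8)(-2) − (-11)(-11) = -105
B→C: (-11)(11) − (-12)(-2) = -145
C→D: (-12)(14) − (8)(11) = -256
D→A: (8)(-11) − (-8)(14) = 24
Σ = -482
Area = |Σ|/2 = 241.
Hole:
Apply Gauss's area formula: 2A = Σ (x_i·y_{i+1} − x_{i+1}·y_i), indices taken mod 5.
Cross-terms: 4, -6, -22, 30, 12  ⇒  Σ = 18
Area = |Σ|/2 = 9.
Net area = 241 − 9 = 232.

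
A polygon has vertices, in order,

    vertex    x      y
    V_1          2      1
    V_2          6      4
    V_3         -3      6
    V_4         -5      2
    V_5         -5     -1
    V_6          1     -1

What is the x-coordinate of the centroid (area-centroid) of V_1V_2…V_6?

Apply the surveyor's formula. First the cross-terms c_i = x_i·y_{i+1} − x_{i+1}·y_i:
  2, 48, 24, 15, 6, 3  ⇒  2A = 98, A = 49.
Then Σ (x_i + x_{i+1})·c_i = -197, so x̄ = -197 / (6·49) = -197/294.

-197/294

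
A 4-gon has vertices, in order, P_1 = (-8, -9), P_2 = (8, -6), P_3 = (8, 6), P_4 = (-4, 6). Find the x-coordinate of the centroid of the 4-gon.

Apply the shoelace formula. First the cross-terms c_i = x_i·y_{i+1} − x_{i+1}·y_i:
  120, 96, 72, 84  ⇒  2A = 372, A = 186.
Then Σ (x_i + x_{i+1})·c_i = 816, so x̄ = 816 / (6·186) = 68/93.

68/93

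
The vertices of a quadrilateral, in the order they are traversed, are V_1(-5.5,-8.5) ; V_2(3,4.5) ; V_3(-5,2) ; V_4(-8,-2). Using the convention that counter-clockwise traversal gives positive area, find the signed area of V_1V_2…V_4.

Apply Gauss's area formula: 2A = Σ (x_i·y_{i+1} − x_{i+1}·y_i), indices taken mod 4.
Cross-terms: 0.75, 28.5, 26, 57  ⇒  Σ = 112.25
Signed area = Σ/2 = 56.125 (positive ⇒ counter-clockwise traversal).

56.125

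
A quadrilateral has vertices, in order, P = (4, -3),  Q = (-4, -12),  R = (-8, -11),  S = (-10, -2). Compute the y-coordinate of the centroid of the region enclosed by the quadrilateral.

-391/63

Apply the surveyor's formula. First the cross-terms c_i = x_i·y_{i+1} − x_{i+1}·y_i:
  -60, -52, -94, 38  ⇒  2A = -168, A = -84.
Then Σ (y_i + y_{i+1})·c_i = 3128, so ȳ = 3128 / (6·(-84)) = -391/63.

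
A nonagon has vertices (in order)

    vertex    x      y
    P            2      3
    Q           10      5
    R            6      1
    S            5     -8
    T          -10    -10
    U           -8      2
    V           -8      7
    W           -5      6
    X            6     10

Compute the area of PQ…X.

232

Apply the surveyor's formula: 2A = Σ (x_i·y_{i+1} − x_{i+1}·y_i), indices taken mod 9.
Σ = (-20) + (-20) + (-53) + (-130) + (-100) + (-40) + (-13) + (-86) + (-2) = -464
Area = |Σ|/2 = 232.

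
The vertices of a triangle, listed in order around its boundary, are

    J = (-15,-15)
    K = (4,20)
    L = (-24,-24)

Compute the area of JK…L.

Apply Gauss's area formula: 2A = Σ (x_i·y_{i+1} − x_{i+1}·y_i), indices taken mod 3.
Σ = (-240) + (384) + (0) = 144
Area = |Σ|/2 = 72.

72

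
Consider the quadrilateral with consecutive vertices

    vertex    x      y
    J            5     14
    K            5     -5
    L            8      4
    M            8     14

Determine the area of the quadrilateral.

Apply the surveyor's formula: 2A = Σ (x_i·y_{i+1} − x_{i+1}·y_i), indices taken mod 4.
Σ = (-95) + (60) + (80) + (42) = 87
Area = |Σ|/2 = 43.5.

43.5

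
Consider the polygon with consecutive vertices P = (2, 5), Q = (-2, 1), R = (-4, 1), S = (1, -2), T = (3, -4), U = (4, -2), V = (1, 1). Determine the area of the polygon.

21

P→Q: (2)(1) − (-2)(5) = 12
Q→R: (-2)(1) − (-4)(1) = 2
R→S: (-4)(-2) − (1)(1) = 7
S→T: (1)(-4) − (3)(-2) = 2
T→U: (3)(-2) − (4)(-4) = 10
U→V: (4)(1) − (1)(-2) = 6
V→P: (1)(5) − (2)(1) = 3
Σ = 42
Area = |Σ|/2 = 21.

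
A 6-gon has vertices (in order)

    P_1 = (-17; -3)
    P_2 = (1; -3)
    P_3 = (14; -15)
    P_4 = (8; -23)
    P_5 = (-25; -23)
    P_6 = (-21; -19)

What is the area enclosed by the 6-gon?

574

Apply the surveyor's formula: 2A = Σ (x_i·y_{i+1} − x_{i+1}·y_i), indices taken mod 6.
Σ = (54) + (27) + (-202) + (-759) + (-8) + (-260) = -1148
Area = |Σ|/2 = 574.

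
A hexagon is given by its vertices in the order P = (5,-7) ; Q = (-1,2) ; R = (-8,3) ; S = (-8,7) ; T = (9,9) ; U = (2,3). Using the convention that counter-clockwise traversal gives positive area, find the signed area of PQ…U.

Apply Gauss's area formula: 2A = Σ (x_i·y_{i+1} − x_{i+1}·y_i), indices taken mod 6.
Σ = (3) + (13) + (-32) + (-135) + (9) + (-29) = -171
Signed area = Σ/2 = -85.5 (negative ⇒ clockwise traversal).

-85.5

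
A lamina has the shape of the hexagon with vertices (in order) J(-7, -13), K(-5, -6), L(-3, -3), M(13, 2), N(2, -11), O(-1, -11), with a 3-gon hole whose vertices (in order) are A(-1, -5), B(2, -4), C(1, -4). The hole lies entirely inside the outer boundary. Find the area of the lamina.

Outer boundary:
Σ = (-23) + (-3) + (33) + (-147) + (-33) + (-64) = -237
Area = |Σ|/2 = 118.5.
Hole:
Cross-terms: 14, -4, -9  ⇒  Σ = 1
Area = |Σ|/2 = 0.5.
Net area = 118.5 − 0.5 = 118.

118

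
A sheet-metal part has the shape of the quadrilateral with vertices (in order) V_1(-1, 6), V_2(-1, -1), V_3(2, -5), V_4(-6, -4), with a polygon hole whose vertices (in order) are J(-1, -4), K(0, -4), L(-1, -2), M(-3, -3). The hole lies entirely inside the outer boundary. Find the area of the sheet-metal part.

29

Outer boundary:
Σ = (7) + (7) + (-38) + (-40) = -64
Area = |Σ|/2 = 32.
Hole:
Apply the surveyor's formula: 2A = Σ (x_i·y_{i+1} − x_{i+1}·y_i), indices taken mod 4.
J→K: (-1)(-4) − (0)(-4) = 4
K→L: (0)(-2) − (-1)(-4) = -4
L→M: (-1)(-3) − (-3)(-2) = -3
M→J: (-3)(-4) − (-1)(-3) = 9
Σ = 6
Area = |Σ|/2 = 3.
Net area = 32 − 3 = 29.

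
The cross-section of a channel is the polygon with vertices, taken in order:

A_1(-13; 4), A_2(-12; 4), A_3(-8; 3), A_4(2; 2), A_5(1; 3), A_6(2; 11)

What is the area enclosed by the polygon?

65

Apply the surveyor's formula: 2A = Σ (x_i·y_{i+1} − x_{i+1}·y_i), indices taken mod 6.
Cross-terms: -4, -4, -22, 4, 5, 151  ⇒  Σ = 130
Area = |Σ|/2 = 65.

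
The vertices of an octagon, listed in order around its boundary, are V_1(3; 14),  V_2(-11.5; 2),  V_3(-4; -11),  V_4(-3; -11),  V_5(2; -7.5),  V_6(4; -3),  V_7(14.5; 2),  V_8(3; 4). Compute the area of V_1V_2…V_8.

257.25

Apply the shoelace (surveyor's) formula: 2A = Σ (x_i·y_{i+1} − x_{i+1}·y_i), indices taken mod 8.
Σ = (167) + (134.5) + (11) + (44.5) + (24) + (51.5) + (52) + (30) = 514.5
Area = |Σ|/2 = 257.25.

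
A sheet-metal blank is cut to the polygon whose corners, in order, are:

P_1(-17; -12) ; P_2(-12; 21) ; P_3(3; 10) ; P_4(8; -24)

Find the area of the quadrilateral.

670

Apply the surveyor's formula: 2A = Σ (x_i·y_{i+1} − x_{i+1}·y_i), indices taken mod 4.
Σ = (-501) + (-183) + (-152) + (-504) = -1340
Area = |Σ|/2 = 670.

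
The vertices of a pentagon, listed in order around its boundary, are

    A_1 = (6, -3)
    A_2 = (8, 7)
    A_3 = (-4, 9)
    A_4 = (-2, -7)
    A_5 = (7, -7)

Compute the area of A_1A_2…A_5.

148

Σ = (66) + (100) + (46) + (63) + (21) = 296
Area = |Σ|/2 = 148.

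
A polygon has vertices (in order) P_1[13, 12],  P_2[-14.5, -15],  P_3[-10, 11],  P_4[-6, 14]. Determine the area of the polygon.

Apply the surveyor's formula: 2A = Σ (x_i·y_{i+1} − x_{i+1}·y_i), indices taken mod 4.
P_1→P_2: (13)(-15) − (-14.5)(12) = -21
P_2→P_3: (-14.5)(11) − (-10)(-15) = -309.5
P_3→P_4: (-10)(14) − (-6)(11) = -74
P_4→P_1: (-6)(12) − (13)(14) = -254
Σ = -658.5
Area = |Σ|/2 = 329.25.

329.25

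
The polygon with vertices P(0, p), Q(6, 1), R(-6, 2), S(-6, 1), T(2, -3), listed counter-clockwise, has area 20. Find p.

The doubled signed area Σ (x_i y_{i+1} − x_{i+1} y_i) is linear in p.
With p=0 it equals 40; the coefficient of p is -4 (from the two edges through P).
So -4·p + 40 = 2·20 = 40 ⇒ p = 0.

0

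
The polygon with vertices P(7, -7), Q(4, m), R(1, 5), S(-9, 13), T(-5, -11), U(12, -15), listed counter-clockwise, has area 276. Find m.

The doubled signed area Σ (x_i y_{i+1} − x_{i+1} y_i) is linear in m.
With m=0 it equals 498; the coefficient of m is 6 (from the two edges through Q).
So 6·m + 498 = 2·276 = 552 ⇒ m = 9.

9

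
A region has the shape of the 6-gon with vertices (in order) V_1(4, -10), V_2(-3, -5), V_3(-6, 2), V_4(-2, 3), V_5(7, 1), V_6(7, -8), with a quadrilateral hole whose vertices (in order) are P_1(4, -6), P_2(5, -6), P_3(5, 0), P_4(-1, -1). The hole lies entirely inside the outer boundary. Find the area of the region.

91.5

Outer boundary:
Apply the shoelace (surveyor's) formula: 2A = Σ (x_i·y_{i+1} − x_{i+1}·y_i), indices taken mod 6.
Σ = (-50) + (-36) + (-14) + (-23) + (-63) + (-38) = -224
Area = |Σ|/2 = 112.
Hole:
Apply the surveyor's formula: 2A = Σ (x_i·y_{i+1} − x_{i+1}·y_i), indices taken mod 4.
Cross-terms: 6, 30, -5, 10  ⇒  Σ = 41
Area = |Σ|/2 = 20.5.
Net area = 112 − 20.5 = 91.5.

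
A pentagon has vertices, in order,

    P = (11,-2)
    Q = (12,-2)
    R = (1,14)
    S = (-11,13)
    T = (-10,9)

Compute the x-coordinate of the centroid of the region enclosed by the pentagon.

Apply the shoelace formula. First the cross-terms c_i = x_i·y_{i+1} − x_{i+1}·y_i:
  2, 170, 167, 31, -79  ⇒  2A = 291, A = 145.5.
Then Σ (x_i + x_{i+1})·c_i = -144, so x̄ = -144 / (6·145.5) = -16/97.

-16/97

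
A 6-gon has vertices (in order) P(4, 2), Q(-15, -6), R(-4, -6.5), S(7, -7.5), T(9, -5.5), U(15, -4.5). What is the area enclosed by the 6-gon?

Apply the surveyor's formula: 2A = Σ (x_i·y_{i+1} − x_{i+1}·y_i), indices taken mod 6.
Σ = (6) + (73.5) + (75.5) + (29) + (42) + (48) = 274
Area = |Σ|/2 = 137.

137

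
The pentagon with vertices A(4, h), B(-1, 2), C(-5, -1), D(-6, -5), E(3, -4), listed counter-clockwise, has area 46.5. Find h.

The doubled signed area Σ (x_i y_{i+1} − x_{i+1} y_i) is linear in h.
With h=0 it equals 93; the coefficient of h is 4 (from the two edges through A).
So 4·h + 93 = 2·46.5 = 93 ⇒ h = 0.

0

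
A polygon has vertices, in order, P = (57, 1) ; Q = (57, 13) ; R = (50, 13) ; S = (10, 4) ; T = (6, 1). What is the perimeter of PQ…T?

116

|PQ| = √((0)² + (12)²) = √144 = 12
|QR| = √((-7)² + (0)²) = √49 = 7
|RS| = √((-40)² + (-9)²) = √1681 = 41
|ST| = √((-4)² + (-3)²) = √25 = 5
|TP| = √((51)² + (0)²) = √2601 = 51
Perimeter = 12 + 7 + 41 + 5 + 51 = 116.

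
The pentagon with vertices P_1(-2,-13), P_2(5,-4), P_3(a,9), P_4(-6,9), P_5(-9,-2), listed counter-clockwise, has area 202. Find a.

2

Write out the shoelace sum; only the two edges meeting at P_3 involve a:
2·Area = [(5·9 − a·(-4)) + (a·9 − (-6)·9)] + 279
       = 13·a + 378 = 404
⇒ a = 2.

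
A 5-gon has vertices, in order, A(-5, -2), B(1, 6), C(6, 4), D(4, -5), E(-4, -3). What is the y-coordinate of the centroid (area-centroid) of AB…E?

Apply the surveyor's formula. First the cross-terms c_i = x_i·y_{i+1} − x_{i+1}·y_i:
  -28, -32, -46, -32, -7  ⇒  2A = -145, A = -72.5.
Then Σ (y_i + y_{i+1})·c_i = -95, so ȳ = -95 / (6·(-72.5)) = 19/87.

19/87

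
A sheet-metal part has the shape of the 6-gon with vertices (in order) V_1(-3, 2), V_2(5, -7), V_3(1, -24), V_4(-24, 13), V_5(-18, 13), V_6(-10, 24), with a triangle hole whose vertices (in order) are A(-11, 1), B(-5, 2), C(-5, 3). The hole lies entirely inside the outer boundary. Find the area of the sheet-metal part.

Outer boundary:
Apply Gauss's area formula: 2A = Σ (x_i·y_{i+1} − x_{i+1}·y_i), indices taken mod 6.
Σ = (11) + (-113) + (-563) + (-78) + (-302) + (52) = -993
Area = |Σ|/2 = 496.5.
Hole:
Apply the shoelace (surveyor's) formula: 2A = Σ (x_i·y_{i+1} − x_{i+1}·y_i), indices taken mod 3.
A→B: (-11)(2) − (-5)(1) = -17
B→C: (-5)(3) − (-5)(2) = -5
C→A: (-5)(1) − (-11)(3) = 28
Σ = 6
Area = |Σ|/2 = 3.
Net area = 496.5 − 3 = 493.5.

493.5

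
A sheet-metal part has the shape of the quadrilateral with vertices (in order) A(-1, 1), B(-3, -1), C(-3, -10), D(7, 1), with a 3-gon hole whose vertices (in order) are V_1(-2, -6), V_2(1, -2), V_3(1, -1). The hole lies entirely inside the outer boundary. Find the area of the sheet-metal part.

51.5

Outer boundary:
Σ = (4) + (27) + (67) + (8) = 106
Area = |Σ|/2 = 53.
Hole:
Apply Gauss's area formula: 2A = Σ (x_i·y_{i+1} − x_{i+1}·y_i), indices taken mod 3.
Cross-terms: 10, 1, -8  ⇒  Σ = 3
Area = |Σ|/2 = 1.5.
Net area = 53 − 1.5 = 51.5.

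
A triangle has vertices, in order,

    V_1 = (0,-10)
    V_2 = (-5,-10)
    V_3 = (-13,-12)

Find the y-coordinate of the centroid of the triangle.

Apply the surveyor's formula. First the cross-terms c_i = x_i·y_{i+1} − x_{i+1}·y_i:
  -50, -70, 130  ⇒  2A = 10, A = 5.
Then Σ (y_i + y_{i+1})·c_i = -320, so ȳ = -320 / (6·5) = -32/3.

-32/3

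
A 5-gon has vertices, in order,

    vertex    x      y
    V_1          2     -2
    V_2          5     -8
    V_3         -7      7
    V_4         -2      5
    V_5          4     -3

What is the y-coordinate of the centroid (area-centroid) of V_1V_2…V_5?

0.984375

Apply the shoelace formula. First the cross-terms c_i = x_i·y_{i+1} − x_{i+1}·y_i:
  -6, -21, -21, -14, -2  ⇒  2A = -64, A = -32.
Then Σ (y_i + y_{i+1})·c_i = -189, so ȳ = -189 / (6·(-32)) = 0.984375.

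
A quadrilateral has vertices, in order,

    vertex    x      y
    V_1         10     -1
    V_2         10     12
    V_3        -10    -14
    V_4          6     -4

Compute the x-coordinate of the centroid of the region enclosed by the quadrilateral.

Apply the shoelace (surveyor's) formula. First the cross-terms c_i = x_i·y_{i+1} − x_{i+1}·y_i:
  130, -20, 124, 34  ⇒  2A = 268, A = 134.
Then Σ (x_i + x_{i+1})·c_i = 2648, so x̄ = 2648 / (6·134) = 662/201.

662/201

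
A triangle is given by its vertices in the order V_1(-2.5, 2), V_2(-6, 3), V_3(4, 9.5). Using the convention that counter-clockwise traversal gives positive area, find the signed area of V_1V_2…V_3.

Apply Gauss's area formula: 2A = Σ (x_i·y_{i+1} − x_{i+1}·y_i), indices taken mod 3.
Σ = (4.5) + (-69) + (31.75) = -32.75
Signed area = Σ/2 = -16.375 (negative ⇒ clockwise traversal).

-16.375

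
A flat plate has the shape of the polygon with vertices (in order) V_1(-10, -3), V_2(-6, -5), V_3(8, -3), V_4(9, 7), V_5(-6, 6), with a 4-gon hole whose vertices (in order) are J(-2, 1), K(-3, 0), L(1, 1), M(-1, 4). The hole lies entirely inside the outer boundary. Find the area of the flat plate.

Outer boundary:
Apply the surveyor's formula: 2A = Σ (x_i·y_{i+1} − x_{i+1}·y_i), indices taken mod 5.
Cross-terms: 32, 58, 83, 96, 78  ⇒  Σ = 347
Area = |Σ|/2 = 173.5.
Hole:
Apply the shoelace formula: 2A = Σ (x_i·y_{i+1} − x_{i+1}·y_i), indices taken mod 4.
J→K: (-2)(0) − (-3)(1) = 3
K→L: (-3)(1) − (1)(0) = -3
L→M: (1)(4) − (-1)(1) = 5
M→J: (-1)(1) − (-2)(4) = 7
Σ = 12
Area = |Σ|/2 = 6.
Net area = 173.5 − 6 = 167.5.

167.5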